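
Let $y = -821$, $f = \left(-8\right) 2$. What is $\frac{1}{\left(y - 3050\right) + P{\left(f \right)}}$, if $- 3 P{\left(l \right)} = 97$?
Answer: $- \frac{3}{11710} \approx -0.00025619$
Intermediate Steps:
$f = -16$
$P{\left(l \right)} = - \frac{97}{3}$ ($P{\left(l \right)} = \left(- \frac{1}{3}\right) 97 = - \frac{97}{3}$)
$\frac{1}{\left(y - 3050\right) + P{\left(f \right)}} = \frac{1}{\left(-821 - 3050\right) - \frac{97}{3}} = \frac{1}{-3871 - \frac{97}{3}} = \frac{1}{- \frac{11710}{3}} = - \frac{3}{11710}$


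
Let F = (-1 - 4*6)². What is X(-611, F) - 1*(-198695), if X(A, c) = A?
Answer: 198084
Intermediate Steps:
F = 625 (F = (-1 - 24)² = (-25)² = 625)
X(-611, F) - 1*(-198695) = -611 - 1*(-198695) = -611 + 198695 = 198084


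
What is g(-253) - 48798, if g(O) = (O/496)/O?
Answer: -24203807/496 ≈ -48798.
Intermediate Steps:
g(O) = 1/496 (g(O) = (O*(1/496))/O = (O/496)/O = 1/496)
g(-253) - 48798 = 1/496 - 48798 = -24203807/496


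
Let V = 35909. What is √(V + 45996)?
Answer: √81905 ≈ 286.19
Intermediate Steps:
√(V + 45996) = √(35909 + 45996) = √81905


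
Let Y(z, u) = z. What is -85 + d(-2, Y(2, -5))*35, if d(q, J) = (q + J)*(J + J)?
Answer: -85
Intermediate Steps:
d(q, J) = 2*J*(J + q) (d(q, J) = (J + q)*(2*J) = 2*J*(J + q))
-85 + d(-2, Y(2, -5))*35 = -85 + (2*2*(2 - 2))*35 = -85 + (2*2*0)*35 = -85 + 0*35 = -85 + 0 = -85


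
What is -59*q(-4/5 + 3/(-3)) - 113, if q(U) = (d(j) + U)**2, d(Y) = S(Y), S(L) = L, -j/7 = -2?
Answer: -222364/25 ≈ -8894.6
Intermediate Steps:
j = 14 (j = -7*(-2) = 14)
d(Y) = Y
q(U) = (14 + U)**2
-59*q(-4/5 + 3/(-3)) - 113 = -59*(14 + (-4/5 + 3/(-3)))**2 - 113 = -59*(14 + (-4*1/5 + 3*(-1/3)))**2 - 113 = -59*(14 + (-4/5 - 1))**2 - 113 = -59*(14 - 9/5)**2 - 113 = -59*(61/5)**2 - 113 = -59*3721/25 - 113 = -219539/25 - 113 = -222364/25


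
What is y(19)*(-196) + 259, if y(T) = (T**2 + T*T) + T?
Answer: -144977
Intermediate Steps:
y(T) = T + 2*T**2 (y(T) = (T**2 + T**2) + T = 2*T**2 + T = T + 2*T**2)
y(19)*(-196) + 259 = (19*(1 + 2*19))*(-196) + 259 = (19*(1 + 38))*(-196) + 259 = (19*39)*(-196) + 259 = 741*(-196) + 259 = -145236 + 259 = -144977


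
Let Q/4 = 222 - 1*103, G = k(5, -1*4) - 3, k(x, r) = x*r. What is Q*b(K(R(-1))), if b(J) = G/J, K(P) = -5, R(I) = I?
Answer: 10948/5 ≈ 2189.6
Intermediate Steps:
k(x, r) = r*x
G = -23 (G = -1*4*5 - 3 = -4*5 - 3 = -20 - 3 = -23)
Q = 476 (Q = 4*(222 - 1*103) = 4*(222 - 103) = 4*119 = 476)
b(J) = -23/J
Q*b(K(R(-1))) = 476*(-23/(-5)) = 476*(-23*(-1/5)) = 476*(23/5) = 10948/5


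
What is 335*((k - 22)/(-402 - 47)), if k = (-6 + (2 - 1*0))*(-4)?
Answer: 2010/449 ≈ 4.4766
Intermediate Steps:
k = 16 (k = (-6 + (2 + 0))*(-4) = (-6 + 2)*(-4) = -4*(-4) = 16)
335*((k - 22)/(-402 - 47)) = 335*((16 - 22)/(-402 - 47)) = 335*(-6/(-449)) = 335*(-6*(-1/449)) = 335*(6/449) = 2010/449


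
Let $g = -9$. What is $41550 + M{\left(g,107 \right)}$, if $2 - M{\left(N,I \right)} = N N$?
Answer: $41471$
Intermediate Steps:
$M{\left(N,I \right)} = 2 - N^{2}$ ($M{\left(N,I \right)} = 2 - N N = 2 - N^{2}$)
$41550 + M{\left(g,107 \right)} = 41550 + \left(2 - \left(-9\right)^{2}\right) = 41550 + \left(2 - 81\right) = 41550 - 79 = 41471$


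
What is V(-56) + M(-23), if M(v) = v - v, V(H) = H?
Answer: -56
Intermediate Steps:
M(v) = 0
V(-56) + M(-23) = -56 + 0 = -56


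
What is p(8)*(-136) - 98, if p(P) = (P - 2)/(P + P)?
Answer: -149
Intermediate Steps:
p(P) = (-2 + P)/(2*P) (p(P) = (-2 + P)/((2*P)) = (-2 + P)*(1/(2*P)) = (-2 + P)/(2*P))
p(8)*(-136) - 98 = ((½)*(-2 + 8)/8)*(-136) - 98 = ((½)*(⅛)*6)*(-136) - 98 = (3/8)*(-136) - 98 = -51 - 98 = -149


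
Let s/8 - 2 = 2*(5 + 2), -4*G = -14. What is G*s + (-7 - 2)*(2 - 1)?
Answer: 439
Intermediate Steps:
G = 7/2 (G = -¼*(-14) = 7/2 ≈ 3.5000)
s = 128 (s = 16 + 8*(2*(5 + 2)) = 16 + 8*(2*7) = 16 + 8*14 = 16 + 112 = 128)
G*s + (-7 - 2)*(2 - 1) = (7/2)*128 + (-7 - 2)*(2 - 1) = 448 - 9*1 = 448 - 9 = 439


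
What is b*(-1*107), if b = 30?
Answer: -3210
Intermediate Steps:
b*(-1*107) = 30*(-1*107) = 30*(-107) = -3210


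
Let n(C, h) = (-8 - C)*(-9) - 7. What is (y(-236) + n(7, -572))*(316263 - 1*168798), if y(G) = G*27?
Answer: -920771460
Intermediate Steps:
y(G) = 27*G
n(C, h) = 65 + 9*C (n(C, h) = (72 + 9*C) - 7 = 65 + 9*C)
(y(-236) + n(7, -572))*(316263 - 1*168798) = (27*(-236) + (65 + 9*7))*(316263 - 1*168798) = (-6372 + (65 + 63))*(316263 - 168798) = (-6372 + 128)*147465 = -6244*147465 = -920771460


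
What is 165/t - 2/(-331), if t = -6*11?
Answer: -1651/662 ≈ -2.4940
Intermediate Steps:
t = -66
165/t - 2/(-331) = 165/(-66) - 2/(-331) = 165*(-1/66) - 2*(-1/331) = -5/2 + 2/331 = -1651/662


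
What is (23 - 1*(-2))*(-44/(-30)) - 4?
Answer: 98/3 ≈ 32.667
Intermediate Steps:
(23 - 1*(-2))*(-44/(-30)) - 4 = (23 + 2)*(-44*(-1/30)) - 4 = 25*(22/15) - 4 = 110/3 - 4 = 98/3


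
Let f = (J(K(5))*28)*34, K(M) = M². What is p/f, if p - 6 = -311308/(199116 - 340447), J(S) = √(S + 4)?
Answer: 579647*√29/1950933124 ≈ 0.0016000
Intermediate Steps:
J(S) = √(4 + S)
p = 1159294/141331 (p = 6 - 311308/(199116 - 340447) = 6 - 311308/(-141331) = 6 - 311308*(-1/141331) = 6 + 311308/141331 = 1159294/141331 ≈ 8.2027)
f = 952*√29 (f = (√(4 + 5²)*28)*34 = (√(4 + 25)*28)*34 = (√29*28)*34 = (28*√29)*34 = 952*√29 ≈ 5126.7)
p/f = 1159294/(141331*((952*√29))) = 1159294*(√29/27608)/141331 = 579647*√29/1950933124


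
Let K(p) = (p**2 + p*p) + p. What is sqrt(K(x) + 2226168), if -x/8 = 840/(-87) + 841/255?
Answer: 8*sqrt(1906655381882)/7395 ≈ 1493.8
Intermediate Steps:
x = 376088/7395 (x = -8*(840/(-87) + 841/255) = -8*(840*(-1/87) + 841*(1/255)) = -8*(-280/29 + 841/255) = -8*(-47011/7395) = 376088/7395 ≈ 50.857)
K(p) = p + 2*p**2 (K(p) = (p**2 + p**2) + p = 2*p**2 + p = p + 2*p**2)
sqrt(K(x) + 2226168) = sqrt(376088*(1 + 2*(376088/7395))/7395 + 2226168) = sqrt(376088*(1 + 752176/7395)/7395 + 2226168) = sqrt((376088/7395)*(759571/7395) + 2226168) = sqrt(285665538248/54686025 + 2226168) = sqrt(122025944440448/54686025) = 8*sqrt(1906655381882)/7395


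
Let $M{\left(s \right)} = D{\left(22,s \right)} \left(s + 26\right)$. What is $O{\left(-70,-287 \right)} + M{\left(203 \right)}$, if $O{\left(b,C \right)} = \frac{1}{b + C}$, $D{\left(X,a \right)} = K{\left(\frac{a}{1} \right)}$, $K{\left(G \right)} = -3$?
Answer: $- \frac{245260}{357} \approx -687.0$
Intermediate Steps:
$D{\left(X,a \right)} = -3$
$M{\left(s \right)} = -78 - 3 s$ ($M{\left(s \right)} = - 3 \left(s + 26\right) = - 3 \left(26 + s\right) = -78 - 3 s$)
$O{\left(b,C \right)} = \frac{1}{C + b}$
$O{\left(-70,-287 \right)} + M{\left(203 \right)} = \frac{1}{-287 - 70} - 687 = \frac{1}{-357} - 687 = - \frac{1}{357} - 687 = - \frac{245260}{357}$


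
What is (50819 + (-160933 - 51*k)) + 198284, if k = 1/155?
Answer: 13666299/155 ≈ 88170.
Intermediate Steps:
k = 1/155 ≈ 0.0064516
(50819 + (-160933 - 51*k)) + 198284 = (50819 + (-160933 - 51/155)) + 198284 = (50819 - 24944666/155) + 198284 = -17067721/155 + 198284 = 13666299/155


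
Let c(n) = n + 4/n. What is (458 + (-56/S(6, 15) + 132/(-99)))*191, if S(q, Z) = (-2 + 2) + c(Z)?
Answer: 59441110/687 ≈ 86523.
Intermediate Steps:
S(q, Z) = Z + 4/Z (S(q, Z) = (-2 + 2) + (Z + 4/Z) = 0 + (Z + 4/Z) = Z + 4/Z)
(458 + (-56/S(6, 15) + 132/(-99)))*191 = (458 + (-56/(15 + 4/15) + 132/(-99)))*191 = (458 + (-56/(15 + 4*(1/15)) + 132*(-1/99)))*191 = (458 + (-56/(15 + 4/15) - 4/3))*191 = (458 + (-56/229/15 - 4/3))*191 = (458 + (-56*15/229 - 4/3))*191 = (458 + (-840/229 - 4/3))*191 = (458 - 3436/687)*191 = (311210/687)*191 = 59441110/687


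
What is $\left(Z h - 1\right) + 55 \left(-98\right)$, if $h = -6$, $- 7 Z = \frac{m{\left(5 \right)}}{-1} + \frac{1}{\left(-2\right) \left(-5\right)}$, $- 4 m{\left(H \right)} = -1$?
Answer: $- \frac{377379}{70} \approx -5391.1$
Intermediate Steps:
$m{\left(H \right)} = \frac{1}{4}$ ($m{\left(H \right)} = \left(- \frac{1}{4}\right) \left(-1\right) = \frac{1}{4}$)
$Z = \frac{3}{140}$ ($Z = - \frac{\frac{1}{4 \left(-1\right)} + \frac{1}{\left(-2\right) \left(-5\right)}}{7} = - \frac{\frac{1}{4} \left(-1\right) - - \frac{1}{10}}{7} = - \frac{- \frac{1}{4} + \frac{1}{10}}{7} = \left(- \frac{1}{7}\right) \left(- \frac{3}{20}\right) = \frac{3}{140} \approx 0.021429$)
$\left(Z h - 1\right) + 55 \left(-98\right) = \left(\frac{3}{140} \left(-6\right) - 1\right) + 55 \left(-98\right) = \left(- \frac{9}{70} - 1\right) - 5390 = - \frac{79}{70} - 5390 = - \frac{377379}{70}$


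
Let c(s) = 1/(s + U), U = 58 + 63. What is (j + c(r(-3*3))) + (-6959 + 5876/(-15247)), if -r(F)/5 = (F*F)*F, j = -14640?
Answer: -1240241056767/57420202 ≈ -21599.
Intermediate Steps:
r(F) = -5*F³ (r(F) = -5*F*F*F = -5*F²*F = -5*F³)
U = 121
c(s) = 1/(121 + s) (c(s) = 1/(s + 121) = 1/(121 + s))
(j + c(r(-3*3))) + (-6959 + 5876/(-15247)) = (-14640 + 1/(121 - 5*(-3*3)³)) + (-6959 + 5876/(-15247)) = (-14640 + 1/(121 - 5*(-9)³)) + (-6959 + 5876*(-1/15247)) = (-14640 + 1/(121 - 5*(-729))) + (-6959 - 5876/15247) = (-14640 + 1/(121 + 3645)) - 106109749/15247 = (-14640 + 1/3766) - 106109749/15247 = -55134239/3766 - 106109749/15247 = -1240241056767/57420202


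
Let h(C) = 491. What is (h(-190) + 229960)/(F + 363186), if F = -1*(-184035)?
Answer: 76817/182407 ≈ 0.42113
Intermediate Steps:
F = 184035
(h(-190) + 229960)/(F + 363186) = (491 + 229960)/(184035 + 363186) = 230451/547221 = 230451*(1/547221) = 76817/182407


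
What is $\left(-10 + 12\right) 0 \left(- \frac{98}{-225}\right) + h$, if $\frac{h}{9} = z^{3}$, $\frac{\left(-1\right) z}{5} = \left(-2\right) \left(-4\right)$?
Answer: $-576000$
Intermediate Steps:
$z = -40$ ($z = - 5 \left(\left(-2\right) \left(-4\right)\right) = \left(-5\right) 8 = -40$)
$h = -576000$ ($h = 9 \left(-40\right)^{3} = 9 \left(-64000\right) = -576000$)
$\left(-10 + 12\right) 0 \left(- \frac{98}{-225}\right) + h = \left(-10 + 12\right) 0 \left(- \frac{98}{-225}\right) - 576000 = 2 \cdot 0 \left(\left(-98\right) \left(- \frac{1}{225}\right)\right) - 576000 = 0 \cdot \frac{98}{225} - 576000 = 0 - 576000 = -576000$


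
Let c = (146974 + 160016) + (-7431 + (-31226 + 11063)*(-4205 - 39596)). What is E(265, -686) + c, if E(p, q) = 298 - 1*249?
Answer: 883459171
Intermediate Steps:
E(p, q) = 49 (E(p, q) = 298 - 249 = 49)
c = 883459122 (c = 306990 + (-7431 - 20163*(-43801)) = 306990 + (-7431 + 883159563) = 306990 + 883152132 = 883459122)
E(265, -686) + c = 49 + 883459122 = 883459171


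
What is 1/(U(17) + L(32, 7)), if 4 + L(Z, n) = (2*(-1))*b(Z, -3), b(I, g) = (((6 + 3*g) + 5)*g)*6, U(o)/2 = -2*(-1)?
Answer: 1/72 ≈ 0.013889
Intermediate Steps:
U(o) = 4 (U(o) = 2*(-2*(-1)) = 2*2 = 4)
b(I, g) = 6*g*(11 + 3*g) (b(I, g) = ((11 + 3*g)*g)*6 = (g*(11 + 3*g))*6 = 6*g*(11 + 3*g))
L(Z, n) = 68 (L(Z, n) = -4 + (2*(-1))*(6*(-3)*(11 + 3*(-3))) = -4 - 12*(-3)*(11 - 9) = -4 - 12*(-3)*2 = -4 - 2*(-36) = -4 + 72 = 68)
1/(U(17) + L(32, 7)) = 1/(4 + 68) = 1/72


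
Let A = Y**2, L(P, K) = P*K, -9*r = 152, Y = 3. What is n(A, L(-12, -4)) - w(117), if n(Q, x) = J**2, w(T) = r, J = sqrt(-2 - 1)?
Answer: 125/9 ≈ 13.889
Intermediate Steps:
r = -152/9 (r = -1/9*152 = -152/9 ≈ -16.889)
L(P, K) = K*P
A = 9 (A = 3**2 = 9)
J = I*sqrt(3) (J = sqrt(-3) = I*sqrt(3) ≈ 1.732*I)
w(T) = -152/9
n(Q, x) = -3 (n(Q, x) = (I*sqrt(3))**2 = -3)
n(A, L(-12, -4)) - w(117) = -3 - 1*(-152/9) = -3 + 152/9 = 125/9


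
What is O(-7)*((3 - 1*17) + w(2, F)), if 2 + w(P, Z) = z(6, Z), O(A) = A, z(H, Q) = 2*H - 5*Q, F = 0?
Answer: 28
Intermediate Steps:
z(H, Q) = -5*Q + 2*H
w(P, Z) = 10 - 5*Z (w(P, Z) = -2 + (-5*Z + 2*6) = -2 + (-5*Z + 12) = -2 + (12 - 5*Z) = 10 - 5*Z)
O(-7)*((3 - 1*17) + w(2, F)) = -7*((3 - 1*17) + (10 - 5*0)) = -7*((3 - 17) + (10 + 0)) = -7*(-14 + 10) = -7*(-4) = 28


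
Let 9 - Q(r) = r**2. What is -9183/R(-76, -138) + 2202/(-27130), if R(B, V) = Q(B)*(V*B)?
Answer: -22156214167/273489825080 ≈ -0.081013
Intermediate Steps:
Q(r) = 9 - r**2
R(B, V) = B*V*(9 - B**2) (R(B, V) = (9 - B**2)*(V*B) = (9 - B**2)*(B*V) = B*V*(9 - B**2))
-9183/R(-76, -138) + 2202/(-27130) = -9183*1/(10488*(9 - 1*(-76)**2)) + 2202/(-27130) = -9183*1/(10488*(9 - 1*5776)) + 2202*(-1/27130) = -9183*1/(10488*(9 - 5776)) - 1101/13565 = -9183/((-76*(-138)*(-5767))) - 1101/13565 = -9183/(-60484296) - 1101/13565 = -9183*(-1/60484296) - 1101/13565 = 3061/20161432 - 1101/13565 = -22156214167/273489825080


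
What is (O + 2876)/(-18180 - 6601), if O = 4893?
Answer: -7769/24781 ≈ -0.31351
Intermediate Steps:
(O + 2876)/(-18180 - 6601) = (4893 + 2876)/(-18180 - 6601) = 7769/(-24781) = 7769*(-1/24781) = -7769/24781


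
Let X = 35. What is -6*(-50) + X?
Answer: 335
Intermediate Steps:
-6*(-50) + X = -6*(-50) + 35 = 300 + 35 = 335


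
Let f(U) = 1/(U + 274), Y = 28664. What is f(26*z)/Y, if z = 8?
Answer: 1/13816048 ≈ 7.2380e-8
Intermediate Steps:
f(U) = 1/(274 + U)
f(26*z)/Y = 1/((274 + 26*8)*28664) = (1/28664)/(274 + 208) = (1/28664)/482 = (1/482)*(1/28664) = 1/13816048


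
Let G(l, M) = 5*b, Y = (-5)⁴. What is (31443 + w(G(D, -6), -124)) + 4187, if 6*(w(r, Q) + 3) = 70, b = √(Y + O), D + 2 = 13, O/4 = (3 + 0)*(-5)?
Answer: 106916/3 ≈ 35639.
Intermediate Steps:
O = -60 (O = 4*((3 + 0)*(-5)) = 4*(3*(-5)) = 4*(-15) = -60)
D = 11 (D = -2 + 13 = 11)
Y = 625
b = √565 (b = √(625 - 60) = √565 ≈ 23.770)
G(l, M) = 5*√565
w(r, Q) = 26/3 (w(r, Q) = -3 + (⅙)*70 = -3 + 35/3 = 26/3)
(31443 + w(G(D, -6), -124)) + 4187 = (31443 + 26/3) + 4187 = 94355/3 + 4187 = 106916/3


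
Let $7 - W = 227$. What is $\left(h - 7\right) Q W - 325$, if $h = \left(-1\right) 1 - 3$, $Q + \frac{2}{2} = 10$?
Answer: $21455$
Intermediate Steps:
$Q = 9$ ($Q = -1 + 10 = 9$)
$W = -220$ ($W = 7 - 227 = -220$)
$h = -4$ ($h = -1 - 3 = -4$)
$\left(h - 7\right) Q W - 325 = \left(-4 - 7\right) 9 \left(-220\right) - 325 = \left(-11\right) 9 \left(-220\right) - 325 = \left(-99\right) \left(-220\right) - 325 = 21780 - 325 = 21455$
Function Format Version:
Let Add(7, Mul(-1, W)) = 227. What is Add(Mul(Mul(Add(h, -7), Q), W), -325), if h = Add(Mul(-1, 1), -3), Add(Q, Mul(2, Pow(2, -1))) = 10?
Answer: 21455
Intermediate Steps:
Q = 9 (Q = Add(-1, 10) = 9)
W = -220 (W = Add(7, Mul(-1, 227)) = Add(7, -227) = -220)
h = -4 (h = Add(-1, -3) = -4)
Add(Mul(Mul(Add(h, -7), Q), W), -325) = Add(Mul(Mul(Add(-4, -7), 9), -220), -325) = Add(Mul(Mul(-11, 9), -220), -325) = Add(Mul(-99, -220), -325) = Add(21780, -325) = 21455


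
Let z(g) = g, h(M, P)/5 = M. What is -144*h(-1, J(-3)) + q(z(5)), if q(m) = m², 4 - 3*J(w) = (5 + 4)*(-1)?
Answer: 745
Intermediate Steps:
J(w) = 13/3 (J(w) = 4/3 - (5 + 4)*(-1)/3 = 4/3 - 3*(-1) = 4/3 - ⅓*(-9) = 4/3 + 3 = 13/3)
h(M, P) = 5*M
-144*h(-1, J(-3)) + q(z(5)) = -720*(-1) + 5² = -144*(-5) + 25 = 720 + 25 = 745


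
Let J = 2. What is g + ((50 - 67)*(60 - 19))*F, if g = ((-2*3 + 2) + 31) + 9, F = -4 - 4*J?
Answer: 8400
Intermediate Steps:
F = -12 (F = -4 - 4*2 = -4 - 8 = -12)
g = 36 (g = ((-6 + 2) + 31) + 9 = (-4 + 31) + 9 = 27 + 9 = 36)
g + ((50 - 67)*(60 - 19))*F = 36 + ((50 - 67)*(60 - 19))*(-12) = 36 - 17*41*(-12) = 36 - 697*(-12) = 36 + 8364 = 8400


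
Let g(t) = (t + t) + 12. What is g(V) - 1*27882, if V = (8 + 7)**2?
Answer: -27420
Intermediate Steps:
V = 225 (V = 15**2 = 225)
g(t) = 12 + 2*t (g(t) = 2*t + 12 = 12 + 2*t)
g(V) - 1*27882 = (12 + 2*225) - 1*27882 = (12 + 450) - 27882 = 462 - 27882 = -27420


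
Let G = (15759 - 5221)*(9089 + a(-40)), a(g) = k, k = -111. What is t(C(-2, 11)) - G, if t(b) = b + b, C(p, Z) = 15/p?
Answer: -94610179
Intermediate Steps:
a(g) = -111
t(b) = 2*b
G = 94610164 (G = (15759 - 5221)*(9089 - 111) = 10538*8978 = 94610164)
t(C(-2, 11)) - G = 2*(15/(-2)) - 1*94610164 = 2*(15*(-1/2)) - 94610164 = 2*(-15/2) - 94610164 = -15 - 94610164 = -94610179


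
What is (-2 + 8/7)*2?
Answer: -12/7 ≈ -1.7143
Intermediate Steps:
(-2 + 8/7)*2 = -6/7*2 = -12/7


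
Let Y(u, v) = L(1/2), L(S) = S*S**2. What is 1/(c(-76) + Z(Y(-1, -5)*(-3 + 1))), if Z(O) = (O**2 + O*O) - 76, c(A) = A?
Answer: -8/1215 ≈ -0.0065844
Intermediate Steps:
L(S) = S**3
Y(u, v) = 1/8 (Y(u, v) = (1/2)**3 = 1/8)
Z(O) = -76 + 2*O**2 (Z(O) = (O**2 + O**2) - 76 = 2*O**2 - 76 = -76 + 2*O**2)
1/(c(-76) + Z(Y(-1, -5)*(-3 + 1))) = 1/(-76 + (-76 + 2*((-3 + 1)/8)**2)) = 1/(-76 + (-76 + 2*((1/8)*(-2))**2)) = 1/(-76 + (-76 + 2*(-1/4)**2)) = 1/(-76 + (-76 + 2*(1/16))) = 1/(-76 + (-76 + 1/8)) = 1/(-76 - 607/8) = 1/(-1215/8) = -8/1215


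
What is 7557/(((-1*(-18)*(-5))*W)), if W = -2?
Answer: 2519/60 ≈ 41.983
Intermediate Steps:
7557/(((-1*(-18)*(-5))*W)) = 7557/(((-1*(-18)*(-5))*(-2))) = 7557/(((18*(-5))*(-2))) = 7557/((-90*(-2))) = 7557/180 = 7557*(1/180) = 2519/60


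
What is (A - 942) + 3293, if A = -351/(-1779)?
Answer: 1394260/593 ≈ 2351.2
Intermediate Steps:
A = 117/593 (A = -351*(-1/1779) = 117/593 ≈ 0.19730)
(A - 942) + 3293 = (117/593 - 942) + 3293 = -558489/593 + 3293 = 1394260/593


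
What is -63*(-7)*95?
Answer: 41895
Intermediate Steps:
-63*(-7)*95 = 441*95 = 41895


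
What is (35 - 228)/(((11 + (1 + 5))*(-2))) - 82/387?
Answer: 71903/13158 ≈ 5.4646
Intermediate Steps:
(35 - 228)/(((11 + (1 + 5))*(-2))) - 82/387 = -193*(-1/(2*(11 + 6))) - 82*1/387 = -193/(17*(-2)) - 82/387 = -193/(-34) - 82/387 = -193*(-1/34) - 82/387 = 193/34 - 82/387 = 71903/13158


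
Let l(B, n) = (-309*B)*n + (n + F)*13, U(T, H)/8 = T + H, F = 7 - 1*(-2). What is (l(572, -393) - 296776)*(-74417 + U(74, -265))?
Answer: -5252371085220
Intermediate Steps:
F = 9 (F = 7 + 2 = 9)
U(T, H) = 8*H + 8*T (U(T, H) = 8*(T + H) = 8*(H + T) = 8*H + 8*T)
l(B, n) = 117 + 13*n - 309*B*n (l(B, n) = (-309*B)*n + (n + 9)*13 = -309*B*n + (9 + n)*13 = -309*B*n + (117 + 13*n) = 117 + 13*n - 309*B*n)
(l(572, -393) - 296776)*(-74417 + U(74, -265)) = ((117 + 13*(-393) - 309*572*(-393)) - 296776)*(-74417 + (8*(-265) + 8*74)) = ((117 - 5109 + 69461964) - 296776)*(-74417 + (-2120 + 592)) = (69456972 - 296776)*(-74417 - 1528) = 69160196*(-75945) = -5252371085220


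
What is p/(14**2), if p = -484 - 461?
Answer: -135/28 ≈ -4.8214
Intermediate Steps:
p = -945
p/(14**2) = -945/(14**2) = -945/196 = -945*1/196 = -135/28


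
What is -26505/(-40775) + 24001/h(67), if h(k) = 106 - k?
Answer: 195934894/318045 ≈ 616.06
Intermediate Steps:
-26505/(-40775) + 24001/h(67) = -26505/(-40775) + 24001/(106 - 1*67) = -26505*(-1/40775) + 24001/(106 - 67) = 5301/8155 + 24001/39 = 195934894/318045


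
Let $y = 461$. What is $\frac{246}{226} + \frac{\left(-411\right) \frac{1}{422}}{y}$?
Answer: $\frac{23882223}{21983246} \approx 1.0864$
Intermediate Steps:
$\frac{246}{226} + \frac{\left(-411\right) \frac{1}{422}}{y} = \frac{246}{226} + \frac{\left(-411\right) \frac{1}{422}}{461} = 246 \cdot \frac{1}{226} + \left(-411\right) \frac{1}{422} \cdot \frac{1}{461} = \frac{123}{113} - \frac{411}{194542} = \frac{23882223}{21983246}$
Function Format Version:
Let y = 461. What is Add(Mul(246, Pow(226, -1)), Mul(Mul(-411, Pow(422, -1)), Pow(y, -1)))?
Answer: Rational(23882223, 21983246) ≈ 1.0864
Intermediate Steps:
Add(Mul(246, Pow(226, -1)), Mul(Mul(-411, Pow(422, -1)), Pow(y, -1))) = Add(Mul(246, Pow(226, -1)), Mul(Mul(-411, Pow(422, -1)), Pow(461, -1))) = Add(Mul(246, Rational(1, 226)), Mul(Mul(-411, Rational(1, 422)), Rational(1, 461))) = Add(Rational(123, 113), Mul(Rational(-411, 422), Rational(1, 461))) = Add(Rational(123, 113), Rational(-411, 194542)) = Rational(23882223, 21983246)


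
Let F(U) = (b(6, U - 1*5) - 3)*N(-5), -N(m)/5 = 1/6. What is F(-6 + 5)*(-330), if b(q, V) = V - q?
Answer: -4125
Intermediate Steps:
N(m) = -⅚ (N(m) = -5/6 = -5*⅙ = -⅚)
F(U) = 35/3 - 5*U/6 (F(U) = (((U - 1*5) - 1*6) - 3)*(-⅚) = (((U - 5) - 6) - 3)*(-⅚) = (((-5 + U) - 6) - 3)*(-⅚) = ((-11 + U) - 3)*(-⅚) = (-14 + U)*(-⅚) = 35/3 - 5*U/6)
F(-6 + 5)*(-330) = (35/3 - 5*(-6 + 5)/6)*(-330) = (35/3 - ⅚*(-1))*(-330) = (35/3 + ⅚)*(-330) = (25/2)*(-330) = -4125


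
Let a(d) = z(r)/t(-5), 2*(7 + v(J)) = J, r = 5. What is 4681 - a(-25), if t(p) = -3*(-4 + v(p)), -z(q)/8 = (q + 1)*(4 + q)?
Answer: 14075/3 ≈ 4691.7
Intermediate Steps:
v(J) = -7 + J/2
z(q) = -8*(1 + q)*(4 + q) (z(q) = -8*(q + 1)*(4 + q) = -8*(1 + q)*(4 + q))
t(p) = 33 - 3*p/2 (t(p) = -3*(-4 + (-7 + p/2)) = -3*(-11 + p/2) = 33 - 3*p/2)
a(d) = -32/3 (a(d) = (-32 - 40*5 - 8*5²)/(33 - 3/2*(-5)) = (-32 - 200 - 8*25)/(33 + 15/2) = (-32 - 200 - 200)/(81/2) = -432*2/81 = -32/3)
4681 - a(-25) = 4681 - 1*(-32/3) = 4681 + 32/3 = 14075/3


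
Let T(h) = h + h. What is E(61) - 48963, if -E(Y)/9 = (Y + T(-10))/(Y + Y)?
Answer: -5973855/122 ≈ -48966.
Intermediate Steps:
T(h) = 2*h
E(Y) = -9*(-20 + Y)/(2*Y) (E(Y) = -9*(Y + 2*(-10))/(Y + Y) = -9*(Y - 20)/(2*Y) = -9*1/(2*Y)*(-20 + Y) = -9*(-20 + Y)/(2*Y))
E(61) - 48963 = (-9/2 + 90/61) - 48963 = -369/122 - 48963 = -5973855/122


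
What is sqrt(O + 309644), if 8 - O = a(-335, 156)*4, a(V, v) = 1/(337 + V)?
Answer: 5*sqrt(12386) ≈ 556.46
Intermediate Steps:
O = 6 (O = 8 - 4/(337 - 335) = 8 - 4/2 = 8 - 1*2 = 8 - 2 = 6)
sqrt(O + 309644) = sqrt(6 + 309644) = sqrt(309650) = 5*sqrt(12386)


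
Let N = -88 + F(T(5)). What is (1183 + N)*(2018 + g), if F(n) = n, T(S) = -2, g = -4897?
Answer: -3146747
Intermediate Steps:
N = -90 (N = -88 - 2 = -90)
(1183 + N)*(2018 + g) = (1183 - 90)*(2018 - 4897) = 1093*(-2879) = -3146747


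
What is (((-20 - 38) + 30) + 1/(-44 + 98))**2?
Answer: 2283121/2916 ≈ 782.96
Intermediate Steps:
(((-20 - 38) + 30) + 1/(-44 + 98))**2 = ((-58 + 30) + 1/54)**2 = (-28 + 1/54)**2 = (-1511/54)**2 = 2283121/2916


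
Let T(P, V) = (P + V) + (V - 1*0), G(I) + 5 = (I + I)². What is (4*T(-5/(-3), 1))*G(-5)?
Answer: 4180/3 ≈ 1393.3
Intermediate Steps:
G(I) = -5 + 4*I² (G(I) = -5 + (I + I)² = -5 + (2*I)² = -5 + 4*I²)
T(P, V) = P + 2*V (T(P, V) = (P + V) + (V + 0) = (P + V) + V = P + 2*V)
(4*T(-5/(-3), 1))*G(-5) = (4*(-5/(-3) + 2*1))*(-5 + 4*(-5)²) = (4*(-5*(-⅓) + 2))*(-5 + 4*25) = (4*(5/3 + 2))*(-5 + 100) = (4*(11/3))*95 = (44/3)*95 = 4180/3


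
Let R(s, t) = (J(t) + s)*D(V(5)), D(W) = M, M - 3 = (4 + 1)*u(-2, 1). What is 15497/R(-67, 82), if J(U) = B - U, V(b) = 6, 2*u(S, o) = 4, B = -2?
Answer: -15497/1963 ≈ -7.8945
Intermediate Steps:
u(S, o) = 2 (u(S, o) = (1/2)*4 = 2)
M = 13 (M = 3 + (4 + 1)*2 = 3 + 5*2 = 3 + 10 = 13)
J(U) = -2 - U
D(W) = 13
R(s, t) = -26 - 13*t + 13*s (R(s, t) = ((-2 - t) + s)*13 = (-2 + s - t)*13 = -26 - 13*t + 13*s)
15497/R(-67, 82) = 15497/(-26 - 13*82 + 13*(-67)) = 15497/(-26 - 1066 - 871) = 15497/(-1963) = 15497*(-1/1963) = -15497/1963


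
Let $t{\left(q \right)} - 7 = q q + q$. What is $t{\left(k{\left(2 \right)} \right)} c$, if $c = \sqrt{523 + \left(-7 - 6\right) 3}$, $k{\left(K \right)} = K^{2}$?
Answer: $594$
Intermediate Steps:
$c = 22$ ($c = \sqrt{523 - 39} = \sqrt{484} = 22$)
$t{\left(q \right)} = 7 + q + q^{2}$ ($t{\left(q \right)} = 7 + \left(q q + q\right) = 7 + \left(q^{2} + q\right) = 7 + \left(q + q^{2}\right) = 7 + q + q^{2}$)
$t{\left(k{\left(2 \right)} \right)} c = \left(7 + 2^{2} + \left(2^{2}\right)^{2}\right) 22 = \left(7 + 4 + 4^{2}\right) 22 = \left(7 + 4 + 16\right) 22 = 27 \cdot 22 = 594$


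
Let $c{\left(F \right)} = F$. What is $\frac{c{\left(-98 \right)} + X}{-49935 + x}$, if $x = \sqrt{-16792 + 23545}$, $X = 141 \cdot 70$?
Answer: $- \frac{40663735}{207791456} - \frac{2443 \sqrt{6753}}{623374368} \approx -0.19602$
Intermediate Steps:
$X = 9870$
$x = \sqrt{6753} \approx 82.177$
$\frac{c{\left(-98 \right)} + X}{-49935 + x} = \frac{-98 + 9870}{-49935 + \sqrt{6753}} = \frac{9772}{-49935 + \sqrt{6753}}$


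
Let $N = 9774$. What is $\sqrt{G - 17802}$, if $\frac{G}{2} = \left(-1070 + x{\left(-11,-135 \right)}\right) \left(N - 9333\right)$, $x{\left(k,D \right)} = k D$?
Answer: $6 \sqrt{9673} \approx 590.11$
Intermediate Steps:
$x{\left(k,D \right)} = D k$
$G = 366030$ ($G = 2 \left(-1070 - -1485\right) \left(9774 - 9333\right) = 2 \left(-1070 + 1485\right) 441 = 2 \cdot 415 \cdot 441 = 2 \cdot 183015 = 366030$)
$\sqrt{G - 17802} = \sqrt{366030 - 17802} = \sqrt{348228} = 6 \sqrt{9673}$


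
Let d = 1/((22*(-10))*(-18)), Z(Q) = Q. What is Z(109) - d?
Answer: 431639/3960 ≈ 109.00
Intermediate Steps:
d = 1/3960 (d = 1/(-220*(-18)) = 1/3960 ≈ 0.00025253)
Z(109) - d = 109 - 1*1/3960 = 109 - 1/3960 = 431639/3960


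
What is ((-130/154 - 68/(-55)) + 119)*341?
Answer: 1424946/35 ≈ 40713.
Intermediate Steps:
((-130/154 - 68/(-55)) + 119)*341 = ((-130*1/154 - 68*(-1/55)) + 119)*341 = ((-65/77 + 68/55) + 119)*341 = (151/385 + 119)*341 = (45966/385)*341 = 1424946/35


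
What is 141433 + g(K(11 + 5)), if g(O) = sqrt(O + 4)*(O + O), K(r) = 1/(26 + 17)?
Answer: 141433 + 2*sqrt(7439)/1849 ≈ 1.4143e+5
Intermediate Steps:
K(r) = 1/43
g(O) = 2*O*sqrt(4 + O) (g(O) = sqrt(4 + O)*(2*O) = 2*O*sqrt(4 + O))
141433 + g(K(11 + 5)) = 141433 + 2*(1/43)*sqrt(4 + 1/43) = 141433 + 2*(1/43)*sqrt(173/43) = 141433 + 2*(1/43)*(sqrt(7439)/43) = 141433 + 2*sqrt(7439)/1849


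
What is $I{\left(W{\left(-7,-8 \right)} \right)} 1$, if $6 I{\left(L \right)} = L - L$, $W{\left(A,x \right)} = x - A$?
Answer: $0$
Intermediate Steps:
$I{\left(L \right)} = 0$ ($I{\left(L \right)} = \frac{L - L}{6} = \frac{1}{6} \cdot 0 = 0$)
$I{\left(W{\left(-7,-8 \right)} \right)} 1 = 0 \cdot 1 = 0$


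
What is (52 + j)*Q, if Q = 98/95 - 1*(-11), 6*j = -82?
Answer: 8763/19 ≈ 461.21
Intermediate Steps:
j = -41/3 (j = (⅙)*(-82) = -41/3 ≈ -13.667)
Q = 1143/95 (Q = 98*(1/95) + 11 = 98/95 + 11 = 1143/95 ≈ 12.032)
(52 + j)*Q = (52 - 41/3)*(1143/95) = (115/3)*(1143/95) = 8763/19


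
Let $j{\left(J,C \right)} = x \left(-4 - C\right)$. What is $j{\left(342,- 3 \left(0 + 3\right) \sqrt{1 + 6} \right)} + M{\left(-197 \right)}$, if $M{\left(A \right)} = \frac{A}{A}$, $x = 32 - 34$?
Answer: $9 - 18 \sqrt{7} \approx -38.624$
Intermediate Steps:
$x = -2$ ($x = 32 - 34 = -2$)
$j{\left(J,C \right)} = 8 + 2 C$ ($j{\left(J,C \right)} = - 2 \left(-4 - C\right) = 8 + 2 C$)
$M{\left(A \right)} = 1$
$j{\left(342,- 3 \left(0 + 3\right) \sqrt{1 + 6} \right)} + M{\left(-197 \right)} = \left(8 + 2 \left(- 3 \left(0 + 3\right) \sqrt{1 + 6}\right)\right) + 1 = \left(8 + 2 \left(- 3 \cdot 3 \sqrt{7}\right)\right) + 1 = \left(8 + 2 \left(- 9 \sqrt{7}\right)\right) + 1 = \left(8 - 18 \sqrt{7}\right) + 1 = 9 - 18 \sqrt{7}$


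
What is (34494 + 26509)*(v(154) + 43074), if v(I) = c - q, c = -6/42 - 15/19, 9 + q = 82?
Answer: 348876706027/133 ≈ 2.6231e+9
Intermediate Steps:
q = 73 (q = -9 + 82 = 73)
c = -124/133 (c = -6*1/42 - 15*1/19 = -1/7 - 15/19 = -124/133 ≈ -0.93233)
v(I) = -9833/133 (v(I) = -124/133 - 1*73 = -124/133 - 73 = -9833/133)
(34494 + 26509)*(v(154) + 43074) = (34494 + 26509)*(-9833/133 + 43074) = 61003*(5719009/133) = 348876706027/133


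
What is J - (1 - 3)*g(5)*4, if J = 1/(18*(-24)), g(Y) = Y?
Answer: 17279/432 ≈ 39.998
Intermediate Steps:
J = -1/432 (J = 1/(-432) = -1/432 ≈ -0.0023148)
J - (1 - 3)*g(5)*4 = -1/432 - (1 - 3)*5*4 = -1/432 - (-2*5)*4 = -1/432 - (-10)*4 = -1/432 - 1*(-40) = -1/432 + 40 = 17279/432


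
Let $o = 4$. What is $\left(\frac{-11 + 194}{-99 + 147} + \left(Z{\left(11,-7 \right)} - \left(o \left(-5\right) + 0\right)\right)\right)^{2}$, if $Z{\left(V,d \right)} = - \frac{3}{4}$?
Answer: $\frac{136161}{256} \approx 531.88$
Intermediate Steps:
$Z{\left(V,d \right)} = - \frac{3}{4}$ ($Z{\left(V,d \right)} = \left(-3\right) \frac{1}{4} = - \frac{3}{4}$)
$\left(\frac{-11 + 194}{-99 + 147} + \left(Z{\left(11,-7 \right)} - \left(o \left(-5\right) + 0\right)\right)\right)^{2} = \left(\frac{-11 + 194}{-99 + 147} - \left(\frac{3}{4} - 20\right)\right)^{2} = \left(\frac{183}{48} - - \frac{77}{4}\right)^{2} = \left(183 \cdot \frac{1}{48} - - \frac{77}{4}\right)^{2} = \left(\frac{61}{16} + \left(- \frac{3}{4} + 20\right)\right)^{2} = \left(\frac{61}{16} + \frac{77}{4}\right)^{2} = \left(\frac{369}{16}\right)^{2} = \frac{136161}{256}$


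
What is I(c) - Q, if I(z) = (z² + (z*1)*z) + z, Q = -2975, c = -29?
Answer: 4628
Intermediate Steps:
I(z) = z + 2*z² (I(z) = (z² + z*z) + z = (z² + z²) + z = 2*z² + z = z + 2*z²)
I(c) - Q = -29*(1 + 2*(-29)) - 1*(-2975) = -29*(1 - 58) + 2975 = -29*(-57) + 2975 = 1653 + 2975 = 4628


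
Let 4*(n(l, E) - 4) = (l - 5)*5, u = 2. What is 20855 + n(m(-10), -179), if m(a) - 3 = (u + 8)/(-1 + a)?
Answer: 229409/11 ≈ 20855.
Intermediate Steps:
m(a) = 3 + 10/(-1 + a) (m(a) = 3 + (2 + 8)/(-1 + a) = 3 + 10/(-1 + a))
n(l, E) = -9/4 + 5*l/4 (n(l, E) = 4 + ((l - 5)*5)/4 = 4 + ((-5 + l)*5)/4 = 4 + (-25 + 5*l)/4 = 4 + (-25/4 + 5*l/4) = -9/4 + 5*l/4)
20855 + n(m(-10), -179) = 20855 + (-9/4 + 5*((7 + 3*(-10))/(-1 - 10))/4) = 20855 + (-9/4 + 5*((7 - 30)/(-11))/4) = 20855 + (-9/4 + 5*(-1/11*(-23))/4) = 20855 + (-9/4 + (5/4)*(23/11)) = 20855 + (-9/4 + 115/44) = 20855 + 4/11 = 229409/11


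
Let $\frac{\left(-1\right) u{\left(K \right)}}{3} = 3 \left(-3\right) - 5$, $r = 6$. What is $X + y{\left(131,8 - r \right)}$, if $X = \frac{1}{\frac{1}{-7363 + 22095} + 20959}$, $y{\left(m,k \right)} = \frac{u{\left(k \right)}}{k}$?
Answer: $\frac{6484142501}{308767989} \approx 21.0$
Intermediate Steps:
$u{\left(K \right)} = 42$ ($u{\left(K \right)} = - 3 \left(3 \left(-3\right) - 5\right) = - 3 \left(-9 - 5\right) = \left(-3\right) \left(-14\right) = 42$)
$y{\left(m,k \right)} = \frac{42}{k}$
$X = \frac{14732}{308767989}$ ($X = \frac{1}{\frac{1}{14732} + 20959} = \frac{1}{\frac{308767989}{14732}} = \frac{14732}{308767989} \approx 4.7712 \cdot 10^{-5}$)
$X + y{\left(131,8 - r \right)} = \frac{14732}{308767989} + \frac{42}{8 - 6} = \frac{14732}{308767989} + \frac{42}{2} = \frac{14732}{308767989} + 42 \cdot \frac{1}{2} = \frac{14732}{308767989} + 21 = \frac{6484142501}{308767989}$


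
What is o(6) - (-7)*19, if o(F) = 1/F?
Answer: 799/6 ≈ 133.17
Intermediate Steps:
o(6) - (-7)*19 = 1/6 - (-7)*19 = 1/6 - 1*(-133) = 1/6 + 133 = 799/6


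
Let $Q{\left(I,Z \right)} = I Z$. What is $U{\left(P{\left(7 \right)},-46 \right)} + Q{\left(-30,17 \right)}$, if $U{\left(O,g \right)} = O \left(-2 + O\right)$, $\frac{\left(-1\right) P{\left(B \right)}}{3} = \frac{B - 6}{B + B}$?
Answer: $- \frac{99867}{196} \approx -509.53$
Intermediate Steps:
$P{\left(B \right)} = - \frac{3 \left(-6 + B\right)}{2 B}$ ($P{\left(B \right)} = - 3 \frac{B - 6}{B + B} = - 3 \frac{-6 + B}{2 B} = - \frac{3 \left(-6 + B\right)}{2 B}$)
$U{\left(P{\left(7 \right)},-46 \right)} + Q{\left(-30,17 \right)} = \left(- \frac{3}{2} + \frac{9}{7}\right) \left(-2 - \left(\frac{3}{2} - \frac{9}{7}\right)\right) - 510 = \left(- \frac{3}{2} + 9 \cdot \frac{1}{7}\right) \left(-2 + \left(- \frac{3}{2} + 9 \cdot \frac{1}{7}\right)\right) - 510 = \left(- \frac{3}{2} + \frac{9}{7}\right) \left(-2 + \left(- \frac{3}{2} + \frac{9}{7}\right)\right) - 510 = - \frac{3 \left(-2 - \frac{3}{14}\right)}{14} - 510 = \left(- \frac{3}{14}\right) \left(- \frac{31}{14}\right) - 510 = \frac{93}{196} - 510 = - \frac{99867}{196}$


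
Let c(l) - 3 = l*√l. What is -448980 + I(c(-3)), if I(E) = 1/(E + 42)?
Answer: -102367435/228 + I*√3/684 ≈ -4.4898e+5 + 0.0025322*I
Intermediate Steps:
c(l) = 3 + l^(3/2) (c(l) = 3 + l*√l = 3 + l^(3/2))
I(E) = 1/(42 + E)
-448980 + I(c(-3)) = -448980 + 1/(42 + (3 + (-3)^(3/2))) = -448980 + 1/(42 + (3 - 3*I*√3)) = -448980 + 1/(45 - 3*I*√3)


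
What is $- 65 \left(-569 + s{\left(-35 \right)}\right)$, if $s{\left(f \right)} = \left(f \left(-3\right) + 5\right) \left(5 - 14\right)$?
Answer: $101335$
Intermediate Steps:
$s{\left(f \right)} = -45 + 27 f$ ($s{\left(f \right)} = \left(- 3 f + 5\right) \left(-9\right) = \left(5 - 3 f\right) \left(-9\right) = -45 + 27 f$)
$- 65 \left(-569 + s{\left(-35 \right)}\right) = - 65 \left(-569 + \left(-45 + 27 \left(-35\right)\right)\right) = - 65 \left(-569 - 990\right) = \left(-65\right) \left(-1559\right) = 101335$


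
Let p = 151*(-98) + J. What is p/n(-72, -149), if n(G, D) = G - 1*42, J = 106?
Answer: 7346/57 ≈ 128.88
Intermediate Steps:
n(G, D) = -42 + G (n(G, D) = G - 42 = -42 + G)
p = -14692 (p = 151*(-98) + 106 = -14798 + 106 = -14692)
p/n(-72, -149) = -14692/(-42 - 72) = -14692/(-114) = -14692*(-1/114) = 7346/57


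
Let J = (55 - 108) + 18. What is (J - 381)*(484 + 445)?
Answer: -386464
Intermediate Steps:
J = -35 (J = -53 + 18 = -35)
(J - 381)*(484 + 445) = (-35 - 381)*(484 + 445) = -416*929 = -386464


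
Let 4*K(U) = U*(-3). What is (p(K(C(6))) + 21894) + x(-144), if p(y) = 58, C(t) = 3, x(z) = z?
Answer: 21808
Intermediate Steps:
K(U) = -3*U/4 (K(U) = (U*(-3))/4 = (-3*U)/4 = -3*U/4)
(p(K(C(6))) + 21894) + x(-144) = (58 + 21894) - 144 = 21952 - 144 = 21808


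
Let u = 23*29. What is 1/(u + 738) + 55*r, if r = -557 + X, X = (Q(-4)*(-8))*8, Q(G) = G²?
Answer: -122171774/1405 ≈ -86955.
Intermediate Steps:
X = -1024 (X = ((-4)²*(-8))*8 = (16*(-8))*8 = -128*8 = -1024)
r = -1581 (r = -557 - 1024 = -1581)
u = 667
1/(u + 738) + 55*r = 1/(667 + 738) + 55*(-1581) = 1/1405 - 86955 = -122171774/1405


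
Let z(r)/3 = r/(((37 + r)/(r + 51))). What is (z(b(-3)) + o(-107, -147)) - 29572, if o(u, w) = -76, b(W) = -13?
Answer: -118839/4 ≈ -29710.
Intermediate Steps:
z(r) = 3*r*(51 + r)/(37 + r) (z(r) = 3*(r/(((37 + r)/(r + 51)))) = 3*(r/(((37 + r)/(51 + r)))) = 3*(r*((51 + r)/(37 + r))) = 3*(r*(51 + r)/(37 + r)) = 3*r*(51 + r)/(37 + r))
(z(b(-3)) + o(-107, -147)) - 29572 = (3*(-13)*(51 - 13)/(37 - 13) - 76) - 29572 = (3*(-13)*38/24 - 76) - 29572 = (3*(-13)*(1/24)*38 - 76) - 29572 = (-247/4 - 76) - 29572 = -551/4 - 29572 = -118839/4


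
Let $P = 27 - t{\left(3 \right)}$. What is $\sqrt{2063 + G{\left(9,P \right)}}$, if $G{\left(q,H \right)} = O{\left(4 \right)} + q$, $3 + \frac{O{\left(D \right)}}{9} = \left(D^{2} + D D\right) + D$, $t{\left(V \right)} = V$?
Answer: $\sqrt{2369} \approx 48.672$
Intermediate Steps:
$O{\left(D \right)} = -27 + 9 D + 18 D^{2}$ ($O{\left(D \right)} = -27 + 9 \left(\left(D^{2} + D D\right) + D\right) = -27 + 9 \left(\left(D^{2} + D^{2}\right) + D\right) = -27 + 9 \left(2 D^{2} + D\right) = -27 + 9 \left(D + 2 D^{2}\right) = -27 + \left(9 D + 18 D^{2}\right) = -27 + 9 D + 18 D^{2}$)
$P = 24$ ($P = 27 - 3 = 24$)
$G{\left(q,H \right)} = 297 + q$ ($G{\left(q,H \right)} = \left(-27 + 9 \cdot 4 + 18 \cdot 4^{2}\right) + q = \left(-27 + 36 + 18 \cdot 16\right) + q = \left(-27 + 36 + 288\right) + q = 297 + q$)
$\sqrt{2063 + G{\left(9,P \right)}} = \sqrt{2063 + \left(297 + 9\right)} = \sqrt{2063 + 306} = \sqrt{2369}$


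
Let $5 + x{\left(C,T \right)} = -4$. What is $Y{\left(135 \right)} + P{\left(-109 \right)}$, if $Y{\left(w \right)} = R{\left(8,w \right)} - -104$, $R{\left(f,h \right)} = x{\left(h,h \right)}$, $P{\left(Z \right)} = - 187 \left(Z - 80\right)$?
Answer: $35438$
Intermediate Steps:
$x{\left(C,T \right)} = -9$ ($x{\left(C,T \right)} = -5 - 4 = -9$)
$P{\left(Z \right)} = 14960 - 187 Z$ ($P{\left(Z \right)} = - 187 \left(-80 + Z\right) = 14960 - 187 Z$)
$R{\left(f,h \right)} = -9$
$Y{\left(w \right)} = 95$ ($Y{\left(w \right)} = -9 - -104 = -9 + 104 = 95$)
$Y{\left(135 \right)} + P{\left(-109 \right)} = 95 + \left(14960 - -20383\right) = 95 + \left(14960 + 20383\right) = 95 + 35343 = 35438$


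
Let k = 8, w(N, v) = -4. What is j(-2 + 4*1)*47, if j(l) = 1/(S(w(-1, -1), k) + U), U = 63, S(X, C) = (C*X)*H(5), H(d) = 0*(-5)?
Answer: 47/63 ≈ 0.74603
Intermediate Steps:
H(d) = 0
S(X, C) = 0 (S(X, C) = (C*X)*0 = 0)
j(l) = 1/63 (j(l) = 1/(0 + 63) = 1/63)
j(-2 + 4*1)*47 = (1/63)*47 = 47/63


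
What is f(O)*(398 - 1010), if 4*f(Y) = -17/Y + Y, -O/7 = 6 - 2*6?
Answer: -89097/14 ≈ -6364.1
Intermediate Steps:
O = 42 (O = -7*(6 - 2*6) = -7*(6 - 12) = -7*(-6) = 42)
f(Y) = -17/(4*Y) + Y/4 (f(Y) = (-17/Y + Y)/4 = (Y - 17/Y)/4 = -17/(4*Y) + Y/4)
f(O)*(398 - 1010) = ((1/4)*(-17 + 42**2)/42)*(398 - 1010) = ((1/4)*(1/42)*(-17 + 1764))*(-612) = ((1/4)*(1/42)*1747)*(-612) = (1747/168)*(-612) = -89097/14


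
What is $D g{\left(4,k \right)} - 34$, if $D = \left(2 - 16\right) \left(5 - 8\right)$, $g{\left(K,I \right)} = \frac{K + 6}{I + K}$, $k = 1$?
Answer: $50$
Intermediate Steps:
$g{\left(K,I \right)} = \frac{6 + K}{I + K}$
$D = 42$ ($D = \left(-14\right) \left(-3\right) = 42$)
$D g{\left(4,k \right)} - 34 = 42 \frac{6 + 4}{1 + 4} - 34 = 42 \cdot \frac{1}{5} \cdot 10 - 34 = 42 \cdot 2 - 34 = 84 - 34 = 50$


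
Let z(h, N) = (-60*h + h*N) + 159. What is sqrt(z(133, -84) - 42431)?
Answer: 4*I*sqrt(3839) ≈ 247.84*I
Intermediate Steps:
z(h, N) = 159 - 60*h + N*h (z(h, N) = (-60*h + N*h) + 159 = 159 - 60*h + N*h)
sqrt(z(133, -84) - 42431) = sqrt((159 - 60*133 - 84*133) - 42431) = sqrt((159 - 7980 - 11172) - 42431) = sqrt(-18993 - 42431) = sqrt(-61424) = 4*I*sqrt(3839)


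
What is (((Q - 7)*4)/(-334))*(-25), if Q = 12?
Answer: 250/167 ≈ 1.4970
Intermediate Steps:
(((Q - 7)*4)/(-334))*(-25) = (((12 - 7)*4)/(-334))*(-25) = ((5*4)*(-1/334))*(-25) = (20*(-1/334))*(-25) = -10/167*(-25) = 250/167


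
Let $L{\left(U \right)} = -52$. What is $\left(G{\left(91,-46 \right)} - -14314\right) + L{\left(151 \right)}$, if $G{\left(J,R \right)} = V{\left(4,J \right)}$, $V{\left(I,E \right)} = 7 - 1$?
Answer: $14268$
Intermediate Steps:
$V{\left(I,E \right)} = 6$ ($V{\left(I,E \right)} = 7 - 1 = 6$)
$G{\left(J,R \right)} = 6$
$\left(G{\left(91,-46 \right)} - -14314\right) + L{\left(151 \right)} = \left(6 - -14314\right) - 52 = \left(6 + 14314\right) - 52 = 14320 - 52 = 14268$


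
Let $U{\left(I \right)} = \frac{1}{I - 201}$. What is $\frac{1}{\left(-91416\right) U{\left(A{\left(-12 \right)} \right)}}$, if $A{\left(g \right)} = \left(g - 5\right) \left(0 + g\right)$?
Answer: $- \frac{1}{30472} \approx -3.2817 \cdot 10^{-5}$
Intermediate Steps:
$A{\left(g \right)} = g \left(-5 + g\right)$ ($A{\left(g \right)} = \left(-5 + g\right) g = g \left(-5 + g\right)$)
$U{\left(I \right)} = \frac{1}{-201 + I}$
$\frac{1}{\left(-91416\right) U{\left(A{\left(-12 \right)} \right)}} = \frac{1}{\left(-91416\right) \frac{1}{-201 - 12 \left(-5 - 12\right)}} = - \frac{1}{91416 \frac{1}{-201 - -204}} = - \frac{1}{91416 \frac{1}{-201 + 204}} = - \frac{1}{91416 \cdot \frac{1}{3}} = - \frac{\frac{1}{\frac{1}{3}}}{91416} = \left(- \frac{1}{91416}\right) 3 = - \frac{1}{30472}$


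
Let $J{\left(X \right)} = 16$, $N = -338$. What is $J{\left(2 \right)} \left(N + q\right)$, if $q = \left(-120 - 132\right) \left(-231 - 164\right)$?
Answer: $1587232$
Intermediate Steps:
$q = 99540$ ($q = \left(-252\right) \left(-395\right) = 99540$)
$J{\left(2 \right)} \left(N + q\right) = 16 \left(-338 + 99540\right) = 16 \cdot 99202 = 1587232$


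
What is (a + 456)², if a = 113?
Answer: 323761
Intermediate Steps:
(a + 456)² = (113 + 456)² = 569² = 323761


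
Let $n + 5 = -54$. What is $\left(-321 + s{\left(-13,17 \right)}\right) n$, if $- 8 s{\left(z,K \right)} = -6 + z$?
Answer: $\frac{150391}{8} \approx 18799.0$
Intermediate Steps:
$n = -59$ ($n = -5 - 54 = -59$)
$s{\left(z,K \right)} = \frac{3}{4} - \frac{z}{8}$ ($s{\left(z,K \right)} = - \frac{-6 + z}{8} = \frac{3}{4} - \frac{z}{8}$)
$\left(-321 + s{\left(-13,17 \right)}\right) n = \left(-321 + \left(\frac{3}{4} - - \frac{13}{8}\right)\right) \left(-59\right) = \left(-321 + \left(\frac{3}{4} + \frac{13}{8}\right)\right) \left(-59\right) = \left(-321 + \frac{19}{8}\right) \left(-59\right) = \left(- \frac{2549}{8}\right) \left(-59\right) = \frac{150391}{8}$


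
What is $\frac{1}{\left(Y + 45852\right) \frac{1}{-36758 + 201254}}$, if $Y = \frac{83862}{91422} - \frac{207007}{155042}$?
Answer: $\frac{14392638164192}{4011801083229} \approx 3.5876$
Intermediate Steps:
$Y = - \frac{109682625}{262486106}$ ($Y = 83862 \cdot \frac{1}{91422} - \frac{207007}{155042} = \frac{1553}{1693} - \frac{207007}{155042} = - \frac{109682625}{262486106} \approx -0.41786$)
$\frac{1}{\left(Y + 45852\right) \frac{1}{-36758 + 201254}} = \frac{1}{\left(- \frac{109682625}{262486106} + 45852\right) \frac{1}{-36758 + 201254}} = \frac{1}{\frac{12035403249687}{262486106} \cdot \frac{1}{164496}} = \frac{1}{\frac{4011801083229}{14392638164192}} = \frac{14392638164192}{4011801083229}$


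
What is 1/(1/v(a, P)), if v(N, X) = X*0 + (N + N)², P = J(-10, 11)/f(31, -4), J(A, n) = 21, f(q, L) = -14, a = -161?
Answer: 103684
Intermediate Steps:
P = -3/2 (P = 21/(-14) = 21*(-1/14) = -3/2 ≈ -1.5000)
v(N, X) = 4*N² (v(N, X) = 0 + (2*N)² = 0 + 4*N² = 4*N²)
1/(1/v(a, P)) = 1/(1/(4*(-161)²)) = 1/(1/(4*25921)) = 1/(1/103684) = 103684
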